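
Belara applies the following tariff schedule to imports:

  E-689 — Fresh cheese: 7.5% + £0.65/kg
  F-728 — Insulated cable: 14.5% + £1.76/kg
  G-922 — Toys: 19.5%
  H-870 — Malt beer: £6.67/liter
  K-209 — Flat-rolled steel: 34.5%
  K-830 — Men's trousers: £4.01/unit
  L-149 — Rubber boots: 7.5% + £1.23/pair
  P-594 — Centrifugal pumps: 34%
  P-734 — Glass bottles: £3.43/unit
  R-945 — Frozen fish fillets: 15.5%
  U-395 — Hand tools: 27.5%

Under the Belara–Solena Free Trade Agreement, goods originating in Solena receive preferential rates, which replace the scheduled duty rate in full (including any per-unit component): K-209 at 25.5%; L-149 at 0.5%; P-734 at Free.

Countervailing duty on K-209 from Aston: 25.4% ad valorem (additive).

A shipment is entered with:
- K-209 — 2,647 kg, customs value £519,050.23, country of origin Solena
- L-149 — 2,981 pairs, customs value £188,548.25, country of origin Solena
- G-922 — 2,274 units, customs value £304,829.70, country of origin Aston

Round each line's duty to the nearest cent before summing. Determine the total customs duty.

Line 1 (K-209, Solena, 2,647 kg, £519,050.23):
Base rate for K-209 is 34.5%.
Origin Solena qualifies under the Belara–Solena agreement and K-209 is covered: preferential rate 25.5% applies instead.
The additional-duty order on K-209 targets Aston, not Solena; it does not apply.
Duty = £519,050.23 × 25.5% = £132,357.81.
Line 2 (L-149, Solena, 2,981 pairs, £188,548.25):
Base rate for L-149 is 7.5% + £1.23/pair.
Origin Solena qualifies under the Belara–Solena agreement and L-149 is covered: preferential rate 0.5% applies instead.
Duty = £188,548.25 × 0.5% = £942.74.
Line 3 (G-922, Aston, 2,274 units, £304,829.70):
Base rate for G-922 is 19.5%.
Duty = £304,829.70 × 19.5% = £59,441.79.
Total = £132,357.81 + £942.74 + £59,441.79 = £192,742.34.

£192,742.34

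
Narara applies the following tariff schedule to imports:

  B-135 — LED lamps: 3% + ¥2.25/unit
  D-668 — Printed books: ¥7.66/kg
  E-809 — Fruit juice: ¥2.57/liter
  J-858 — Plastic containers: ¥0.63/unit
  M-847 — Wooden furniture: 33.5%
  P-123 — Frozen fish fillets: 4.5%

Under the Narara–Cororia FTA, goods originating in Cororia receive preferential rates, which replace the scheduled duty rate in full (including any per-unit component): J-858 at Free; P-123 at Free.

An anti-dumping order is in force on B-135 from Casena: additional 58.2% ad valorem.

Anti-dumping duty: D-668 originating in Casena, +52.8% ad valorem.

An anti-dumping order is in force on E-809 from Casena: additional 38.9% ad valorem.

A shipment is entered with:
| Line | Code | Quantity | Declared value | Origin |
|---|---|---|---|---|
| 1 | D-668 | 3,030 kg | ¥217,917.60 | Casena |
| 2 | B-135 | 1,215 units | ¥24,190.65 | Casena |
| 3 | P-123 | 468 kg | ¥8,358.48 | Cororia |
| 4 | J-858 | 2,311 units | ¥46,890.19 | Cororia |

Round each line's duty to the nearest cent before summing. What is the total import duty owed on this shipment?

¥155,808.72

Line 1 (D-668, Casena, 3,030 kg, ¥217,917.60):
Base rate for D-668 is ¥7.66/kg.
Additional duty on D-668 from Casena: +52.8% ad valorem. Applied ad valorem rate = 52.8%.
Duty = ¥217,917.60 × 52.8% + 3,030 × ¥7.66 = ¥138,270.29.
Line 2 (B-135, Casena, 1,215 units, ¥24,190.65):
Base rate for B-135 is 3% + ¥2.25/unit.
Additional duty on B-135 from Casena: +58.2%. Applied ad valorem rate: 3% + 58.2% = 61.2%.
Duty = ¥24,190.65 × 61.2% + 1,215 × ¥2.25 = ¥17,538.43.
Line 3 (P-123, Cororia, 468 kg, ¥8,358.48):
Base rate for P-123 is 4.5%.
Origin Cororia qualifies under the Narara–Cororia agreement and P-123 is covered: preferential rate Free applies instead.
Duty = ¥8,358.48 × 0% = ¥0.00.
Line 4 (J-858, Cororia, 2,311 units, ¥46,890.19):
Base rate for J-858 is ¥0.63/unit.
Origin Cororia qualifies under the Narara–Cororia agreement and J-858 is covered: preferential rate Free applies instead.
Duty = ¥46,890.19 × 0% = ¥0.00.
Total = ¥138,270.29 + ¥17,538.43 + ¥0.00 + ¥0.00 = ¥155,808.72.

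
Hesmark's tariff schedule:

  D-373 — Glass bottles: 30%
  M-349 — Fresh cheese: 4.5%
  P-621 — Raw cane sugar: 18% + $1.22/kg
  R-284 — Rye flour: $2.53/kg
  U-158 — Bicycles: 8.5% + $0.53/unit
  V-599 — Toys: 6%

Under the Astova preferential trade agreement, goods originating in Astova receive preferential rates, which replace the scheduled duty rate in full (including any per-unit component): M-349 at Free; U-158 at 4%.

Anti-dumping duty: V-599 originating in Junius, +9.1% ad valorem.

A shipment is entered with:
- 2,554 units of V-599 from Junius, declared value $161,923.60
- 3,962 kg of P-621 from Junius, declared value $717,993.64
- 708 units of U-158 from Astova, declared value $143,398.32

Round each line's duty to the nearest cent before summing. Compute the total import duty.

Line 1 (V-599, Junius, 2,554 units, $161,923.60):
Base rate for V-599 is 6%.
Additional duty on V-599 from Junius: +9.1%. Applied ad valorem rate: 6% + 9.1% = 15.1%.
Duty = $161,923.60 × 15.1% = $24,450.46.
Line 2 (P-621, Junius, 3,962 kg, $717,993.64):
Base rate for P-621 is 18% + $1.22/kg.
Duty = $717,993.64 × 18% + 3,962 × $1.22 = $134,072.50.
Line 3 (U-158, Astova, 708 units, $143,398.32):
Base rate for U-158 is 8.5% + $0.53/unit.
Origin Astova qualifies under the Hesmark–Astova agreement and U-158 is covered: preferential rate 4% applies instead.
Duty = $143,398.32 × 4% = $5,735.93.
Total = $24,450.46 + $134,072.50 + $5,735.93 = $164,258.89.

$164,258.89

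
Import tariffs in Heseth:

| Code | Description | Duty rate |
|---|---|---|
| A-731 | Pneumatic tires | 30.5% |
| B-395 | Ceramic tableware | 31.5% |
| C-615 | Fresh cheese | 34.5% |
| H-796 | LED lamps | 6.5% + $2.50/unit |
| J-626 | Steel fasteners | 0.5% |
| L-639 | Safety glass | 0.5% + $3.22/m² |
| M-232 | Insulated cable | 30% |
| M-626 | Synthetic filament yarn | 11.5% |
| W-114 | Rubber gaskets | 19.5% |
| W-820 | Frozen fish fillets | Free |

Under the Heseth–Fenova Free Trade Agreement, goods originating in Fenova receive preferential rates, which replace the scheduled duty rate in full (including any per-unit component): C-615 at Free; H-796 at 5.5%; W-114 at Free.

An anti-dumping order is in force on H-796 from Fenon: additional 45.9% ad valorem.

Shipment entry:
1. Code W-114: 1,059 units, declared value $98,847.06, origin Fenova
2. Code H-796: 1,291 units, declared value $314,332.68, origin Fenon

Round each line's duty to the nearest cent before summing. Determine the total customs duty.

$167,937.82

Line 1 (W-114, Fenova, 1,059 units, $98,847.06):
Base rate for W-114 is 19.5%.
Origin Fenova qualifies under the Heseth–Fenova agreement and W-114 is covered: preferential rate Free applies instead.
Duty = $98,847.06 × 0% = $0.00.
Line 2 (H-796, Fenon, 1,291 units, $314,332.68):
Base rate for H-796 is 6.5% + $2.50/unit.
H-796 has an FTA preferential rate, but origin Fenon is not Fenova; base rate stands.
Additional duty on H-796 from Fenon: +45.9%. Applied ad valorem rate: 6.5% + 45.9% = 52.4%.
Duty = $314,332.68 × 52.4% + 1,291 × $2.50 = $167,937.82.
Total = $0.00 + $167,937.82 = $167,937.82.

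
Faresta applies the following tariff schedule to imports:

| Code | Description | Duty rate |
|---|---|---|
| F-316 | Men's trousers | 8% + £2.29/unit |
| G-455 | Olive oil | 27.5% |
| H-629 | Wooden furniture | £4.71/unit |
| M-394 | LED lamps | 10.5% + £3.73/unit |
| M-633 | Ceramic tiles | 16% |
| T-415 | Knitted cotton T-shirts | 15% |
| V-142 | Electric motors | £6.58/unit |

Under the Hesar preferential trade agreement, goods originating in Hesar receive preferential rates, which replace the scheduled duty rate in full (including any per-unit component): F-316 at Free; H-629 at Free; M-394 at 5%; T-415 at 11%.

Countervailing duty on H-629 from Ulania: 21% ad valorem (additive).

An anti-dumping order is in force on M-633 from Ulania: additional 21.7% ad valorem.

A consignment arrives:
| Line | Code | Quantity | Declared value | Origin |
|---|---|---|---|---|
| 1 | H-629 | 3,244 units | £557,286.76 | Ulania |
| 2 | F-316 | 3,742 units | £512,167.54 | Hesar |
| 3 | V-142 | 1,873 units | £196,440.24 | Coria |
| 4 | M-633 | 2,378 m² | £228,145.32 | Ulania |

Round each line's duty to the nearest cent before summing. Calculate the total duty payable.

£230,644.59

Line 1 (H-629, Ulania, 3,244 units, £557,286.76):
Base rate for H-629 is £4.71/unit.
H-629 has an FTA preferential rate, but origin Ulania is not Hesar; base rate stands.
Additional duty on H-629 from Ulania: +21% ad valorem. Applied ad valorem rate = 21%.
Duty = £557,286.76 × 21% + 3,244 × £4.71 = £132,309.46.
Line 2 (F-316, Hesar, 3,742 units, £512,167.54):
Base rate for F-316 is 8% + £2.29/unit.
Origin Hesar qualifies under the Faresta–Hesar agreement and F-316 is covered: preferential rate Free applies instead.
Duty = £512,167.54 × 0% = £0.00.
Line 3 (V-142, Coria, 1,873 units, £196,440.24):
Base rate for V-142 is £6.58/unit.
Duty = 1,873 × £6.58 = £12,324.34.
Line 4 (M-633, Ulania, 2,378 m², £228,145.32):
Base rate for M-633 is 16%.
Additional duty on M-633 from Ulania: +21.7%. Applied ad valorem rate: 16% + 21.7% = 37.7%.
Duty = £228,145.32 × 37.7% = £86,010.79.
Total = £132,309.46 + £0.00 + £12,324.34 + £86,010.79 = £230,644.59.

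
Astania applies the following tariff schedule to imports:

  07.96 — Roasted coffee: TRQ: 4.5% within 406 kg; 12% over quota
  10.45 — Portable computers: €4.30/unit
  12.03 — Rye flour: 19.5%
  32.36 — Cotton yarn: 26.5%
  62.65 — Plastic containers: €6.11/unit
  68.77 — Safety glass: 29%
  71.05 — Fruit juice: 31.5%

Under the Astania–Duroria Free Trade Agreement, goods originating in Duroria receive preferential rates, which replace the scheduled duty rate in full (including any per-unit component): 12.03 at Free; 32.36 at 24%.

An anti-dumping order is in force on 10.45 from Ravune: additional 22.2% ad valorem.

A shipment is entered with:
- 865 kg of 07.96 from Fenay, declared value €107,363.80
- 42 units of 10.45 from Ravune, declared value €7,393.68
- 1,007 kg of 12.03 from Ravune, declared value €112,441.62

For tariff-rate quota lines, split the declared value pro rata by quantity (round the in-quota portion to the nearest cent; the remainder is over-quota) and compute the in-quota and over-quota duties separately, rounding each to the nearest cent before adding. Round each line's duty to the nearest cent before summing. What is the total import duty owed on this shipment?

Line 1 (07.96, Fenay, 865 kg, €107,363.80):
Code 07.96 is under a tariff-rate quota (threshold 406 kg). In-quota: 406 kg at 4.5%; over-quota: 459 kg at 12%.
Pro-rata value split: in-quota = €107,363.80 × 406/865 = €50,392.72; over-quota = €107,363.80 − €50,392.72 = €56,971.08.
In-quota duty = €50,392.72 × 4.5% = €2,267.67. Over-quota duty = €56,971.08 × 12% = €6,836.53.
Line duty = €2,267.67 + €6,836.53 = €9,104.20.
Line 2 (10.45, Ravune, 42 units, €7,393.68):
Base rate for 10.45 is €4.30/unit.
Additional duty on 10.45 from Ravune: +22.2% ad valorem. Applied ad valorem rate = 22.2%.
Duty = €7,393.68 × 22.2% + 42 × €4.30 = €1,822.00.
Line 3 (12.03, Ravune, 1,007 kg, €112,441.62):
Base rate for 12.03 is 19.5%.
12.03 has an FTA preferential rate, but origin Ravune is not Duroria; base rate stands.
Duty = €112,441.62 × 19.5% = €21,926.12.
Total = €9,104.20 + €1,822.00 + €21,926.12 = €32,852.32.

€32,852.32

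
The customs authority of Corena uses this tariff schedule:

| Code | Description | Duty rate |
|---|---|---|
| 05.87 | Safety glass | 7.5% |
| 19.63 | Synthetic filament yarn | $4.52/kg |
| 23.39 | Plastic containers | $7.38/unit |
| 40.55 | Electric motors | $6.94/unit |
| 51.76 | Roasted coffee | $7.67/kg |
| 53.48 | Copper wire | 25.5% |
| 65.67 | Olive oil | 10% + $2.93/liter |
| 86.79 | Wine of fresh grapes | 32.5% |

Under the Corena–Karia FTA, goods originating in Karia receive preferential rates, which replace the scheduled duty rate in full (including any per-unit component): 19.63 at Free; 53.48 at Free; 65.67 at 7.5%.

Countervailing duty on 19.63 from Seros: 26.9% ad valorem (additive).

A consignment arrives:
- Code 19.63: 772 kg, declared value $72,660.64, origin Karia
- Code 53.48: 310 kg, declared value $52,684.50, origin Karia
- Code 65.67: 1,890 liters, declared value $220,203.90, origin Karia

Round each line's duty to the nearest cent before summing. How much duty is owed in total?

$16,515.29

Line 1 (19.63, Karia, 772 kg, $72,660.64):
Base rate for 19.63 is $4.52/kg.
Origin Karia qualifies under the Corena–Karia agreement and 19.63 is covered: preferential rate Free applies instead.
The additional-duty order on 19.63 targets Seros, not Karia; it does not apply.
Duty = $72,660.64 × 0% = $0.00.
Line 2 (53.48, Karia, 310 kg, $52,684.50):
Base rate for 53.48 is 25.5%.
Origin Karia qualifies under the Corena–Karia agreement and 53.48 is covered: preferential rate Free applies instead.
Duty = $52,684.50 × 0% = $0.00.
Line 3 (65.67, Karia, 1,890 liters, $220,203.90):
Base rate for 65.67 is 10% + $2.93/liter.
Origin Karia qualifies under the Corena–Karia agreement and 65.67 is covered: preferential rate 7.5% applies instead.
Duty = $220,203.90 × 7.5% = $16,515.29.
Total = $0.00 + $0.00 + $16,515.29 = $16,515.29.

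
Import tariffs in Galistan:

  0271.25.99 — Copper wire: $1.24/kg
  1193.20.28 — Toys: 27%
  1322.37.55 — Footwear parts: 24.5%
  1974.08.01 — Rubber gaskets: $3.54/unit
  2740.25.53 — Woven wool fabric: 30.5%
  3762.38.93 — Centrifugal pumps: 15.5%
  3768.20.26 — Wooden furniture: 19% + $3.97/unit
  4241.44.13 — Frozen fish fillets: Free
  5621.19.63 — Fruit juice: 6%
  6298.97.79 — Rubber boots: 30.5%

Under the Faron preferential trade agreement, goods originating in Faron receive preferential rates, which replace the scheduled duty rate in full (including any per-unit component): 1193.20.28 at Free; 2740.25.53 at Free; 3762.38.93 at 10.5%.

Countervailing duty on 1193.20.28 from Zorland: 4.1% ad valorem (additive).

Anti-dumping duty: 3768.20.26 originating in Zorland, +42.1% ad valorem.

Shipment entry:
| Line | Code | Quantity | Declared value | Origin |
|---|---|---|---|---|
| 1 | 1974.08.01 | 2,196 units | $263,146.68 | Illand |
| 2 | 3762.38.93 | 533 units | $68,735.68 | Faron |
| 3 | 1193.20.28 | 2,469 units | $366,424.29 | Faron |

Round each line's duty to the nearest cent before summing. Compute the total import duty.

$14,991.09

Line 1 (1974.08.01, Illand, 2,196 units, $263,146.68):
Base rate for 1974.08.01 is $3.54/unit.
Duty = 2,196 × $3.54 = $7,773.84.
Line 2 (3762.38.93, Faron, 533 units, $68,735.68):
Base rate for 3762.38.93 is 15.5%.
Origin Faron qualifies under the Galistan–Faron agreement and 3762.38.93 is covered: preferential rate 10.5% applies instead.
Duty = $68,735.68 × 10.5% = $7,217.25.
Line 3 (1193.20.28, Faron, 2,469 units, $366,424.29):
Base rate for 1193.20.28 is 27%.
Origin Faron qualifies under the Galistan–Faron agreement and 1193.20.28 is covered: preferential rate Free applies instead.
The additional-duty order on 1193.20.28 targets Zorland, not Faron; it does not apply.
Duty = $366,424.29 × 0% = $0.00.
Total = $7,773.84 + $7,217.25 + $0.00 = $14,991.09.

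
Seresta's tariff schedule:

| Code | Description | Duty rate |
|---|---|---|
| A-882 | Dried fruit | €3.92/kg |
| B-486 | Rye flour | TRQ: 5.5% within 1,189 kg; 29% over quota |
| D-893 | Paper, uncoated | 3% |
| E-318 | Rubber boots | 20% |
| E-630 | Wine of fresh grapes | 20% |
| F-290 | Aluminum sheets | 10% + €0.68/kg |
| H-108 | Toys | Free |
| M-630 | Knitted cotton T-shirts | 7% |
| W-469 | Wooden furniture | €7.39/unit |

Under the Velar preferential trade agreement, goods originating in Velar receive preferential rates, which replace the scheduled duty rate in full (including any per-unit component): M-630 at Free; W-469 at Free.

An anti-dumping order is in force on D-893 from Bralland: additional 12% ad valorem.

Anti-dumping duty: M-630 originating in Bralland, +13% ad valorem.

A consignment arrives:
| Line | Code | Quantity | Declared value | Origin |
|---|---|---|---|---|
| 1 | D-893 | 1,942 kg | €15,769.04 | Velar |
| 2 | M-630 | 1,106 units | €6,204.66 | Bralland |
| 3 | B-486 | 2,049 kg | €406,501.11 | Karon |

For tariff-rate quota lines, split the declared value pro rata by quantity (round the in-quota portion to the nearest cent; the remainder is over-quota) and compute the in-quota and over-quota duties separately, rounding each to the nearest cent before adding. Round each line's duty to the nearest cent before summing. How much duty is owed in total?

€64,166.18

Line 1 (D-893, Velar, 1,942 kg, €15,769.04):
Base rate for D-893 is 3%.
Origin Velar is the FTA partner but D-893 is not on the preference list; base rate stands.
The additional-duty order on D-893 targets Bralland, not Velar; it does not apply.
Duty = €15,769.04 × 3% = €473.07.
Line 2 (M-630, Bralland, 1,106 units, €6,204.66):
Base rate for M-630 is 7%.
M-630 has an FTA preferential rate, but origin Bralland is not Velar; base rate stands.
Additional duty on M-630 from Bralland: +13%. Applied ad valorem rate: 7% + 13% = 20%.
Duty = €6,204.66 × 20% = €1,240.93.
Line 3 (B-486, Karon, 2,049 kg, €406,501.11):
Code B-486 is under a tariff-rate quota (threshold 1,189 kg). In-quota: 1,189 kg at 5.5%; over-quota: 860 kg at 29%.
Pro-rata value split: in-quota = €406,501.11 × 1,189/2,049 = €235,885.71; over-quota = €406,501.11 − €235,885.71 = €170,615.40.
In-quota duty = €235,885.71 × 5.5% = €12,973.71. Over-quota duty = €170,615.40 × 29% = €49,478.47.
Line duty = €12,973.71 + €49,478.47 = €62,452.18.
Total = €473.07 + €1,240.93 + €62,452.18 = €64,166.18.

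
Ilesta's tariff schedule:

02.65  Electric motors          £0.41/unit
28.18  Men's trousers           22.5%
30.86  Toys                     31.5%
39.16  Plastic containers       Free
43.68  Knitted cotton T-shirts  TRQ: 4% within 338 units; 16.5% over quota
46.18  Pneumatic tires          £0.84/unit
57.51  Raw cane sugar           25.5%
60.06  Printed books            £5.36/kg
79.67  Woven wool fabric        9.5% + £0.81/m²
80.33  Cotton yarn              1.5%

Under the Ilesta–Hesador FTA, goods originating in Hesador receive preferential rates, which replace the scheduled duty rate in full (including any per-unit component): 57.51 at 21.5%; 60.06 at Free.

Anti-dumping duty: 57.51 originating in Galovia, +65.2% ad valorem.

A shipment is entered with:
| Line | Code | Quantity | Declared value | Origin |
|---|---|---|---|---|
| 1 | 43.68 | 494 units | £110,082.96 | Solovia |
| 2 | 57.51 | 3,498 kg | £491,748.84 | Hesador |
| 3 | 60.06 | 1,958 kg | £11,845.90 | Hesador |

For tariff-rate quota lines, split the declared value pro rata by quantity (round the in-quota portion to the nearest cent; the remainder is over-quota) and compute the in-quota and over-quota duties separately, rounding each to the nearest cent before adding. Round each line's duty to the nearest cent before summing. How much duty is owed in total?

Line 1 (43.68, Solovia, 494 units, £110,082.96):
Code 43.68 is under a tariff-rate quota (threshold 338 units). In-quota: 338 units at 4%; over-quota: 156 units at 16.5%.
Pro-rata value split: in-quota = £110,082.96 × 338/494 = £75,319.92; over-quota = £110,082.96 − £75,319.92 = £34,763.04.
In-quota duty = £75,319.92 × 4% = £3,012.80. Over-quota duty = £34,763.04 × 16.5% = £5,735.90.
Line duty = £3,012.80 + £5,735.90 = £8,748.70.
Line 2 (57.51, Hesador, 3,498 kg, £491,748.84):
Base rate for 57.51 is 25.5%.
Origin Hesador qualifies under the Ilesta–Hesador agreement and 57.51 is covered: preferential rate 21.5% applies instead.
The additional-duty order on 57.51 targets Galovia, not Hesador; it does not apply.
Duty = £491,748.84 × 21.5% = £105,726.00.
Line 3 (60.06, Hesador, 1,958 kg, £11,845.90):
Base rate for 60.06 is £5.36/kg.
Origin Hesador qualifies under the Ilesta–Hesador agreement and 60.06 is covered: preferential rate Free applies instead.
Duty = £11,845.90 × 0% = £0.00.
Total = £8,748.70 + £105,726.00 + £0.00 = £114,474.70.

£114,474.70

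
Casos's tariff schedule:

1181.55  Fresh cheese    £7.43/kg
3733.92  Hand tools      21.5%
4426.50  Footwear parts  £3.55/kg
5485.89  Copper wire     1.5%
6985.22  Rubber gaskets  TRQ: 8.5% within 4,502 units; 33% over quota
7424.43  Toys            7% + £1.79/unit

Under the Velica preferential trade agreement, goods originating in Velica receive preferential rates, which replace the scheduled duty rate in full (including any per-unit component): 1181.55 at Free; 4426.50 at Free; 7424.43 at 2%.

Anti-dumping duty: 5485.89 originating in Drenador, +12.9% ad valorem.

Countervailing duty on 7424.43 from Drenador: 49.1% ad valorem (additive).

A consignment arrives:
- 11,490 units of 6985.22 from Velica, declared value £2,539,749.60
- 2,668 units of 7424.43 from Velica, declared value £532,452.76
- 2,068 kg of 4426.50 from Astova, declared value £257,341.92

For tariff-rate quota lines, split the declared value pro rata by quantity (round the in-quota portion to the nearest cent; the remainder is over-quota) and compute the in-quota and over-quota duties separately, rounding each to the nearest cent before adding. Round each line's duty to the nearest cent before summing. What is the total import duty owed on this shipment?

£612,302.92

Line 1 (6985.22, Velica, 11,490 units, £2,539,749.60):
Code 6985.22 is under a tariff-rate quota (threshold 4,502 units). In-quota: 4,502 units at 8.5%; over-quota: 6,988 units at 33%.
Pro-rata value split: in-quota = £2,539,749.60 × 4,502/11,490 = £995,122.08; over-quota = £2,539,749.60 − £995,122.08 = £1,544,627.52.
In-quota duty = £995,122.08 × 8.5% = £84,585.38. Over-quota duty = £1,544,627.52 × 33% = £509,727.08.
Line duty = £84,585.38 + £509,727.08 = £594,312.46.
Line 2 (7424.43, Velica, 2,668 units, £532,452.76):
Base rate for 7424.43 is 7% + £1.79/unit.
Origin Velica qualifies under the Casos–Velica agreement and 7424.43 is covered: preferential rate 2% applies instead.
The additional-duty order on 7424.43 targets Drenador, not Velica; it does not apply.
Duty = £532,452.76 × 2% = £10,649.06.
Line 3 (4426.50, Astova, 2,068 kg, £257,341.92):
Base rate for 4426.50 is £3.55/kg.
4426.50 has an FTA preferential rate, but origin Astova is not Velica; base rate stands.
Duty = 2,068 × £3.55 = £7,341.40.
Total = £594,312.46 + £10,649.06 + £7,341.40 = £612,302.92.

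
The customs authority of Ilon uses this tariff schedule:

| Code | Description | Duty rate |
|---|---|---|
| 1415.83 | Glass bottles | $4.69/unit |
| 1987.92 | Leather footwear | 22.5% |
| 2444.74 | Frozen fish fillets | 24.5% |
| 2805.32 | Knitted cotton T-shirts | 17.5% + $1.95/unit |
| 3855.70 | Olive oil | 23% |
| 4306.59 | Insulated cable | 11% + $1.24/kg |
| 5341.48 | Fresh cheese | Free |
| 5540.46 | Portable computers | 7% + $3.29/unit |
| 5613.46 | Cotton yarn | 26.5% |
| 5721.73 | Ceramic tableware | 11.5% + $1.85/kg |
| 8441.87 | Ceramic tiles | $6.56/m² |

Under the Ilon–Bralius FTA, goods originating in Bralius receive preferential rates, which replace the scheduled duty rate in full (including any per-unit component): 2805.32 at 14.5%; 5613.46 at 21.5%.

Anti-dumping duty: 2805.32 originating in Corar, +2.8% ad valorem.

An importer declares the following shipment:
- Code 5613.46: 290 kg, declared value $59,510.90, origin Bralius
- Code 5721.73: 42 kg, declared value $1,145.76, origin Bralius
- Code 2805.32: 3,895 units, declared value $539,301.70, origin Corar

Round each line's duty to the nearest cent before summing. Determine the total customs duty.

$130,077.80

Line 1 (5613.46, Bralius, 290 kg, $59,510.90):
Base rate for 5613.46 is 26.5%.
Origin Bralius qualifies under the Ilon–Bralius agreement and 5613.46 is covered: preferential rate 21.5% applies instead.
Duty = $59,510.90 × 21.5% = $12,794.84.
Line 2 (5721.73, Bralius, 42 kg, $1,145.76):
Base rate for 5721.73 is 11.5% + $1.85/kg.
Origin Bralius is the FTA partner but 5721.73 is not on the preference list; base rate stands.
Duty = $1,145.76 × 11.5% + 42 × $1.85 = $209.46.
Line 3 (2805.32, Corar, 3,895 units, $539,301.70):
Base rate for 2805.32 is 17.5% + $1.95/unit.
2805.32 has an FTA preferential rate, but origin Corar is not Bralius; base rate stands.
Additional duty on 2805.32 from Corar: +2.8%. Applied ad valorem rate: 17.5% + 2.8% = 20.3%.
Duty = $539,301.70 × 20.3% + 3,895 × $1.95 = $117,073.50.
Total = $12,794.84 + $209.46 + $117,073.50 = $130,077.80.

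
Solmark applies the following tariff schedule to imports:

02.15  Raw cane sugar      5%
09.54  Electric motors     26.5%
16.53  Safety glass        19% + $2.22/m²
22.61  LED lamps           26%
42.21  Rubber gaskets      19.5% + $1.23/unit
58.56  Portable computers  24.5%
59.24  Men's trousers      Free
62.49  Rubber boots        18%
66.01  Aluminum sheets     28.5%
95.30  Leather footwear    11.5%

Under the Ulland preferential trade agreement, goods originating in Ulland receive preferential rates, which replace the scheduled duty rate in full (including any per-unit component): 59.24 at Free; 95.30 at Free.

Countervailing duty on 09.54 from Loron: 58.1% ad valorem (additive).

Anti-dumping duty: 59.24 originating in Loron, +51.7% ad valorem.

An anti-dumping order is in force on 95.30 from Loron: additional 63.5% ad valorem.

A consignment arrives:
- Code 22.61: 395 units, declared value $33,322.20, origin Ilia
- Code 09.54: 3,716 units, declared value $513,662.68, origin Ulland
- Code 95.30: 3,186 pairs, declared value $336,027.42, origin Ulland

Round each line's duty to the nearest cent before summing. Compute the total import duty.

$144,784.38

Line 1 (22.61, Ilia, 395 units, $33,322.20):
Base rate for 22.61 is 26%.
Duty = $33,322.20 × 26% = $8,663.77.
Line 2 (09.54, Ulland, 3,716 units, $513,662.68):
Base rate for 09.54 is 26.5%.
Origin Ulland is the FTA partner but 09.54 is not on the preference list; base rate stands.
The additional-duty order on 09.54 targets Loron, not Ulland; it does not apply.
Duty = $513,662.68 × 26.5% = $136,120.61.
Line 3 (95.30, Ulland, 3,186 pairs, $336,027.42):
Base rate for 95.30 is 11.5%.
Origin Ulland qualifies under the Solmark–Ulland agreement and 95.30 is covered: preferential rate Free applies instead.
The additional-duty order on 95.30 targets Loron, not Ulland; it does not apply.
Duty = $336,027.42 × 0% = $0.00.
Total = $8,663.77 + $136,120.61 + $0.00 = $144,784.38.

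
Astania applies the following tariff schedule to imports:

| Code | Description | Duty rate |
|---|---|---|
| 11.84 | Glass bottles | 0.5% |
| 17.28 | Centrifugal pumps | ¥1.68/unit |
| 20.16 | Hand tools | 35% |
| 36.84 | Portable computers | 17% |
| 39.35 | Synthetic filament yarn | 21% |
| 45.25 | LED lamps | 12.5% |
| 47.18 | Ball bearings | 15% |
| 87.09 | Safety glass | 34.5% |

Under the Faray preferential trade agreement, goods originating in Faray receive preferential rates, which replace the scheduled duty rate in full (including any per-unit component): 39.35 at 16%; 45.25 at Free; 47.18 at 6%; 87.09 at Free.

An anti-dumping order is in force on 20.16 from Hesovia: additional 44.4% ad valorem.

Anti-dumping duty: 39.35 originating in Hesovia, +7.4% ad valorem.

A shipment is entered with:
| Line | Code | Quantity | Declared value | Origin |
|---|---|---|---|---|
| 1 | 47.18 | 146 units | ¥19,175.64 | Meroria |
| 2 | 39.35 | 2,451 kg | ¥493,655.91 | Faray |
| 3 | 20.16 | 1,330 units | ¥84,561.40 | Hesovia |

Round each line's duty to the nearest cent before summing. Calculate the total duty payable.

¥149,003.05

Line 1 (47.18, Meroria, 146 units, ¥19,175.64):
Base rate for 47.18 is 15%.
47.18 has an FTA preferential rate, but origin Meroria is not Faray; base rate stands.
Duty = ¥19,175.64 × 15% = ¥2,876.35.
Line 2 (39.35, Faray, 2,451 kg, ¥493,655.91):
Base rate for 39.35 is 21%.
Origin Faray qualifies under the Astania–Faray agreement and 39.35 is covered: preferential rate 16% applies instead.
The additional-duty order on 39.35 targets Hesovia, not Faray; it does not apply.
Duty = ¥493,655.91 × 16% = ¥78,984.95.
Line 3 (20.16, Hesovia, 1,330 units, ¥84,561.40):
Base rate for 20.16 is 35%.
Additional duty on 20.16 from Hesovia: +44.4%. Applied ad valorem rate: 35% + 44.4% = 79.4%.
Duty = ¥84,561.40 × 79.4% = ¥67,141.75.
Total = ¥2,876.35 + ¥78,984.95 + ¥67,141.75 = ¥149,003.05.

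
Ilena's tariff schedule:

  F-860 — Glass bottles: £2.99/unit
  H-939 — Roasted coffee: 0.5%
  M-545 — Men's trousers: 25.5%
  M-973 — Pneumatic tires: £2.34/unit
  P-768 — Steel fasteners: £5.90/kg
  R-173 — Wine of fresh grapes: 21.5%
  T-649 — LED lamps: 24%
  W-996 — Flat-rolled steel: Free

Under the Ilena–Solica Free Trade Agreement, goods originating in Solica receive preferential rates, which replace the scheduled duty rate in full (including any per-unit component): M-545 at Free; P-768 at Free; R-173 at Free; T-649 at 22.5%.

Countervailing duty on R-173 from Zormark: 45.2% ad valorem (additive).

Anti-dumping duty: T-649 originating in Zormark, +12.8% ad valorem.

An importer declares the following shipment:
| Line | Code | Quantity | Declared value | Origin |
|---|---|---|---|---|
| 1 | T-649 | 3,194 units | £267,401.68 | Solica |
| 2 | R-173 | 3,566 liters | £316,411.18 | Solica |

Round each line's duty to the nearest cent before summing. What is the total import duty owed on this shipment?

£60,165.38

Line 1 (T-649, Solica, 3,194 units, £267,401.68):
Base rate for T-649 is 24%.
Origin Solica qualifies under the Ilena–Solica agreement and T-649 is covered: preferential rate 22.5% applies instead.
The additional-duty order on T-649 targets Zormark, not Solica; it does not apply.
Duty = £267,401.68 × 22.5% = £60,165.38.
Line 2 (R-173, Solica, 3,566 liters, £316,411.18):
Base rate for R-173 is 21.5%.
Origin Solica qualifies under the Ilena–Solica agreement and R-173 is covered: preferential rate Free applies instead.
The additional-duty order on R-173 targets Zormark, not Solica; it does not apply.
Duty = £316,411.18 × 0% = £0.00.
Total = £60,165.38 + £0.00 = £60,165.38.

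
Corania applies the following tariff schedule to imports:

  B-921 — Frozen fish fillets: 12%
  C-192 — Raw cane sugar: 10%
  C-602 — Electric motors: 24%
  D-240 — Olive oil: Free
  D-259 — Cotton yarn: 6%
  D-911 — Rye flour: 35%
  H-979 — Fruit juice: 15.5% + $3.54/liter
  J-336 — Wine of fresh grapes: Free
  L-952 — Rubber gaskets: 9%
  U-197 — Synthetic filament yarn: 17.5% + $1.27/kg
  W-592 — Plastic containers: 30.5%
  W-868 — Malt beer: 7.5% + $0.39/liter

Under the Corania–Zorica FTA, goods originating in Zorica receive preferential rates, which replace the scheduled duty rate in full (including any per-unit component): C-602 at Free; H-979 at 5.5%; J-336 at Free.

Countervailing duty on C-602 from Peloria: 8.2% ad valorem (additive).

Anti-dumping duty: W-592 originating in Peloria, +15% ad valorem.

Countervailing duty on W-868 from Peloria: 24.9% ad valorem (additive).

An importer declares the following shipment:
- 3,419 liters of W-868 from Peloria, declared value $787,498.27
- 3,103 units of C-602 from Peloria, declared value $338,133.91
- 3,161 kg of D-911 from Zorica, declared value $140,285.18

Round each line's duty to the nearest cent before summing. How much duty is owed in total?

$414,461.78

Line 1 (W-868, Peloria, 3,419 liters, $787,498.27):
Base rate for W-868 is 7.5% + $0.39/liter.
Additional duty on W-868 from Peloria: +24.9%. Applied ad valorem rate: 7.5% + 24.9% = 32.4%.
Duty = $787,498.27 × 32.4% + 3,419 × $0.39 = $256,482.85.
Line 2 (C-602, Peloria, 3,103 units, $338,133.91):
Base rate for C-602 is 24%.
C-602 has an FTA preferential rate, but origin Peloria is not Zorica; base rate stands.
Additional duty on C-602 from Peloria: +8.2%. Applied ad valorem rate: 24% + 8.2% = 32.2%.
Duty = $338,133.91 × 32.2% = $108,879.12.
Line 3 (D-911, Zorica, 3,161 kg, $140,285.18):
Base rate for D-911 is 35%.
Origin Zorica is the FTA partner but D-911 is not on the preference list; base rate stands.
Duty = $140,285.18 × 35% = $49,099.81.
Total = $256,482.85 + $108,879.12 + $49,099.81 = $414,461.78.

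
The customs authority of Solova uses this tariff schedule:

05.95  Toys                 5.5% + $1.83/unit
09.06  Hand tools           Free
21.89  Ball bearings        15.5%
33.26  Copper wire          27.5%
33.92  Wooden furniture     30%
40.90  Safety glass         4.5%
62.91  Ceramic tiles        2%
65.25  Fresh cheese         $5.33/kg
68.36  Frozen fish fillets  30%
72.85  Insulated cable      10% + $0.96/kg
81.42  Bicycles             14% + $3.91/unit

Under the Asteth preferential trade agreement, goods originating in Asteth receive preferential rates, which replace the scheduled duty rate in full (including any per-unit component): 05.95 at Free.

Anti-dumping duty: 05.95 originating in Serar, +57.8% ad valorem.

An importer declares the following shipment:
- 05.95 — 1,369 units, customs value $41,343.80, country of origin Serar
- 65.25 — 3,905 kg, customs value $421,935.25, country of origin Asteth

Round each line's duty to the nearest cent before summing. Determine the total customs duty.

$49,489.55

Line 1 (05.95, Serar, 1,369 units, $41,343.80):
Base rate for 05.95 is 5.5% + $1.83/unit.
05.95 has an FTA preferential rate, but origin Serar is not Asteth; base rate stands.
Additional duty on 05.95 from Serar: +57.8%. Applied ad valorem rate: 5.5% + 57.8% = 63.3%.
Duty = $41,343.80 × 63.3% + 1,369 × $1.83 = $28,675.90.
Line 2 (65.25, Asteth, 3,905 kg, $421,935.25):
Base rate for 65.25 is $5.33/kg.
Origin Asteth is the FTA partner but 65.25 is not on the preference list; base rate stands.
Duty = 3,905 × $5.33 = $20,813.65.
Total = $28,675.90 + $20,813.65 = $49,489.55.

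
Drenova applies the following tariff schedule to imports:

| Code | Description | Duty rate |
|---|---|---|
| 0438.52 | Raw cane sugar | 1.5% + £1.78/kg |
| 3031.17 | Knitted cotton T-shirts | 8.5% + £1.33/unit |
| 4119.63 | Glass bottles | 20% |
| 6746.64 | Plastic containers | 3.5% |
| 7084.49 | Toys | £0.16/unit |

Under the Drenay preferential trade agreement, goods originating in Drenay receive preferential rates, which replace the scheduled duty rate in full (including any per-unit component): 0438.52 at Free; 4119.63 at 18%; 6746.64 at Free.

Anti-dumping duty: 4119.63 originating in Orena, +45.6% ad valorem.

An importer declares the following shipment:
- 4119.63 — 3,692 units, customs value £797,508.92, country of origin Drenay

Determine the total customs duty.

£143,551.61

Line 1 (4119.63, Drenay, 3,692 units, £797,508.92):
Base rate for 4119.63 is 20%.
Origin Drenay qualifies under the Drenova–Drenay agreement and 4119.63 is covered: preferential rate 18% applies instead.
The additional-duty order on 4119.63 targets Orena, not Drenay; it does not apply.
Duty = £797,508.92 × 18% = £143,551.61.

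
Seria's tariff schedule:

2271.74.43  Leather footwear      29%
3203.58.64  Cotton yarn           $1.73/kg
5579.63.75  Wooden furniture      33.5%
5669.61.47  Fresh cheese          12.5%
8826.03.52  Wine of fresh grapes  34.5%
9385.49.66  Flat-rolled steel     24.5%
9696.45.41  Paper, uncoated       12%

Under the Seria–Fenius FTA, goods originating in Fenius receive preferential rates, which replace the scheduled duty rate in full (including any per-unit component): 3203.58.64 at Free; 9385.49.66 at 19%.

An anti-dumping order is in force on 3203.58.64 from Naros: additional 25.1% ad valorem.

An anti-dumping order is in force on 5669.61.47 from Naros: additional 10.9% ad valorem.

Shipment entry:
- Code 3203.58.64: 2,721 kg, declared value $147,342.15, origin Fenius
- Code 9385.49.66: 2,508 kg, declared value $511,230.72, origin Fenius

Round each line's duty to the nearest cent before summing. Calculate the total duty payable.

$97,133.84

Line 1 (3203.58.64, Fenius, 2,721 kg, $147,342.15):
Base rate for 3203.58.64 is $1.73/kg.
Origin Fenius qualifies under the Seria–Fenius agreement and 3203.58.64 is covered: preferential rate Free applies instead.
The additional-duty order on 3203.58.64 targets Naros, not Fenius; it does not apply.
Duty = $147,342.15 × 0% = $0.00.
Line 2 (9385.49.66, Fenius, 2,508 kg, $511,230.72):
Base rate for 9385.49.66 is 24.5%.
Origin Fenius qualifies under the Seria–Fenius agreement and 9385.49.66 is covered: preferential rate 19% applies instead.
Duty = $511,230.72 × 19% = $97,133.84.
Total = $0.00 + $97,133.84 = $97,133.84.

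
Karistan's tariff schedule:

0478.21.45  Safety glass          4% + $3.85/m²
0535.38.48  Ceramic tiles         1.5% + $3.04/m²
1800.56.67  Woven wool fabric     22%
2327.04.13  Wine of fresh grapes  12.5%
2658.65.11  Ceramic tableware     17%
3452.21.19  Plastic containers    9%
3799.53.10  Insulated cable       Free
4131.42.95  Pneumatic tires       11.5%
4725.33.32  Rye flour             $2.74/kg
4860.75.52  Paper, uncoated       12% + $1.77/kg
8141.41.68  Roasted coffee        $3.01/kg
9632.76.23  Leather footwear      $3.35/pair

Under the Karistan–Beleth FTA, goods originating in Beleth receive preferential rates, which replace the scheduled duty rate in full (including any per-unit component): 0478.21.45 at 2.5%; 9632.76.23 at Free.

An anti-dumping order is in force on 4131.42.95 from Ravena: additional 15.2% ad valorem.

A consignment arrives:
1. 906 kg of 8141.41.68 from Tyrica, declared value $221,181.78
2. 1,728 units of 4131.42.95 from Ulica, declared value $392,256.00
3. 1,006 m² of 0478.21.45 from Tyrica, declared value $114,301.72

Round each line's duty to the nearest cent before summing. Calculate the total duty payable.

Line 1 (8141.41.68, Tyrica, 906 kg, $221,181.78):
Base rate for 8141.41.68 is $3.01/kg.
Duty = 906 × $3.01 = $2,727.06.
Line 2 (4131.42.95, Ulica, 1,728 units, $392,256.00):
Base rate for 4131.42.95 is 11.5%.
The additional-duty order on 4131.42.95 targets Ravena, not Ulica; it does not apply.
Duty = $392,256.00 × 11.5% = $45,109.44.
Line 3 (0478.21.45, Tyrica, 1,006 m², $114,301.72):
Base rate for 0478.21.45 is 4% + $3.85/m².
0478.21.45 has an FTA preferential rate, but origin Tyrica is not Beleth; base rate stands.
Duty = $114,301.72 × 4% + 1,006 × $3.85 = $8,445.17.
Total = $2,727.06 + $45,109.44 + $8,445.17 = $56,281.67.

$56,281.67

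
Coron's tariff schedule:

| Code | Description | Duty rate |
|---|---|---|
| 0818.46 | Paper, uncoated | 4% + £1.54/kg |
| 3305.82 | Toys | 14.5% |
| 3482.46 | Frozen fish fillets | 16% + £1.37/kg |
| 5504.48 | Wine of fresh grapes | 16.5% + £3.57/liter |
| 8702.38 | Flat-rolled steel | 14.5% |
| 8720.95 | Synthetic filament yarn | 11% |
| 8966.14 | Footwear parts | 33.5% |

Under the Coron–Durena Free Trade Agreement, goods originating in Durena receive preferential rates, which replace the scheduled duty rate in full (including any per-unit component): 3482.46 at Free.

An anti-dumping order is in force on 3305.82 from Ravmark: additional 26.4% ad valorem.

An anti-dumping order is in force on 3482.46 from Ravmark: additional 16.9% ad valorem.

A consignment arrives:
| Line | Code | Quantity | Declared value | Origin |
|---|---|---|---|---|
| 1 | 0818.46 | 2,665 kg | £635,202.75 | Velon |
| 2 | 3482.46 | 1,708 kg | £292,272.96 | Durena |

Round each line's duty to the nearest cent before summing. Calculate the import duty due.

£29,512.21

Line 1 (0818.46, Velon, 2,665 kg, £635,202.75):
Base rate for 0818.46 is 4% + £1.54/kg.
Duty = £635,202.75 × 4% + 2,665 × £1.54 = £29,512.21.
Line 2 (3482.46, Durena, 1,708 kg, £292,272.96):
Base rate for 3482.46 is 16% + £1.37/kg.
Origin Durena qualifies under the Coron–Durena agreement and 3482.46 is covered: preferential rate Free applies instead.
The additional-duty order on 3482.46 targets Ravmark, not Durena; it does not apply.
Duty = £292,272.96 × 0% = £0.00.
Total = £29,512.21 + £0.00 = £29,512.21.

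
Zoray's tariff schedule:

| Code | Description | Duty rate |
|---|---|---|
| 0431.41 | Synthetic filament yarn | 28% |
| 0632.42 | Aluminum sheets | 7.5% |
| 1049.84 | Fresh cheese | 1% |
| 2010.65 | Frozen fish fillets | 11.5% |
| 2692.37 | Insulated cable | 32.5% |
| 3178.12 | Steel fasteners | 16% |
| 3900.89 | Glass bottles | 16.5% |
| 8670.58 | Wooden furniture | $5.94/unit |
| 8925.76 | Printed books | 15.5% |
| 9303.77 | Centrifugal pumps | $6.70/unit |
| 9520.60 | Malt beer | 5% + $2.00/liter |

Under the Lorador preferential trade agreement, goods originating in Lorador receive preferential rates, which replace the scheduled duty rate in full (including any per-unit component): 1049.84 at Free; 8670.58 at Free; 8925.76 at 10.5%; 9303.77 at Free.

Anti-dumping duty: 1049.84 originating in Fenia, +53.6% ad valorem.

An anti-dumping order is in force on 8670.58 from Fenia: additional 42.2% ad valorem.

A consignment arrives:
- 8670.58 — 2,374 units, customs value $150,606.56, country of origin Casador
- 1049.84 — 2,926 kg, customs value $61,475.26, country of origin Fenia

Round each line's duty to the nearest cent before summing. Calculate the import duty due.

Line 1 (8670.58, Casador, 2,374 units, $150,606.56):
Base rate for 8670.58 is $5.94/unit.
8670.58 has an FTA preferential rate, but origin Casador is not Lorador; base rate stands.
The additional-duty order on 8670.58 targets Fenia, not Casador; it does not apply.
Duty = 2,374 × $5.94 = $14,101.56.
Line 2 (1049.84, Fenia, 2,926 kg, $61,475.26):
Base rate for 1049.84 is 1%.
1049.84 has an FTA preferential rate, but origin Fenia is not Lorador; base rate stands.
Additional duty on 1049.84 from Fenia: +53.6%. Applied ad valorem rate: 1% + 53.6% = 54.6%.
Duty = $61,475.26 × 54.6% = $33,565.49.
Total = $14,101.56 + $33,565.49 = $47,667.05.

$47,667.05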